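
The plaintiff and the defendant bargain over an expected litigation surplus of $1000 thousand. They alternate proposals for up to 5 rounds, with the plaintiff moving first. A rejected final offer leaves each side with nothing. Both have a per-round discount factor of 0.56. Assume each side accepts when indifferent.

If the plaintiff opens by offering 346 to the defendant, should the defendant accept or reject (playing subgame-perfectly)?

Accept

Round 5 (the plaintiff proposes): rejection yields 0 for the defendant; the plaintiff offers 0 and keeps 1000.
Round 4 (the defendant proposes): the plaintiff can get 1000 next round, worth 0.56 × 1000 = 560 now; the defendant offers that and keeps 440.
Round 3 (the plaintiff proposes): the defendant can get 440 next round, worth 0.56 × 440 = 246.4 now. The plaintiff offers 246.4 and keeps 1000 − 246.4 = 753.6.
Round 2 (the defendant proposes): the plaintiff can get 753.6 next round, worth 0.56 × 753.6 = 422.016 now. The defendant offers 422.016 and keeps 1000 − 422.016 = 577.984.
So by rejecting in round 1, the defendant gets 577.984 next round, worth 0.56 × 577.984 = 323.67104 now.
Offer 346 ≥ 323.67104, so the defendant accepts.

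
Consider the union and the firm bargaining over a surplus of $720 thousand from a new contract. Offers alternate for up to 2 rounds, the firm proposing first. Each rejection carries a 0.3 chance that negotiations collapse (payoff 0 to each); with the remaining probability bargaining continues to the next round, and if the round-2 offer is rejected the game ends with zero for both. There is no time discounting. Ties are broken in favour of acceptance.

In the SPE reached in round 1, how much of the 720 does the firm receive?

By backward induction:
Round 2 (the union proposes): rejection yields 0 for the firm; the union offers 0 and keeps 720.
Round 1 (the firm proposes): rejecting gives the union an expected 0.7 × 720 = 504. The firm offers 504 and keeps 720 − 504 = 216.

216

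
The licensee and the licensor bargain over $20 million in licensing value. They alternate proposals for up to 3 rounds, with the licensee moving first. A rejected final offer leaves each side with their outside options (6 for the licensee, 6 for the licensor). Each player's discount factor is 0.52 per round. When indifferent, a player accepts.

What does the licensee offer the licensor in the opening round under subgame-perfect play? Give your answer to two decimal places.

6.61

Round 3 (the licensee proposes): the licensor gets 6 if talks fail, so the licensee offers 6 and keeps 14.
Round 2 (the licensor proposes): the licensee can get 14 next round, worth 0.52 × 14 = 7.28 now, so the licensor offers 7.28, keeping 12.72.
Round 1 (the licensee proposes): the licensor can get 12.72 next round, worth 0.52 × 12.72 = 6.6144 now, so the licensee offers 6.6144, keeping 13.3856.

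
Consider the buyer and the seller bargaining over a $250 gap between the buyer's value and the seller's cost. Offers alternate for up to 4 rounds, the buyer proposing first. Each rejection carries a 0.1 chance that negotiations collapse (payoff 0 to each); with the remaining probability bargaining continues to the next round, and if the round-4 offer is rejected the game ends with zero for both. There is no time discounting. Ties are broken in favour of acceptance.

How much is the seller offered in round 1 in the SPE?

204.75

By backward induction:
Round 4 (the seller proposes): the buyer will accept anything ≥ 0, so the seller offers 0 and keeps 250.
Round 3 (the buyer proposes): rejecting gives the seller an expected 0.9 × 250 = 225; the buyer offers that and keeps 25.
Round 2 (the seller proposes): rejecting gives the buyer an expected 0.9 × 25 = 22.5, so the seller offers 22.5, keeping 227.5.
Round 1 (the buyer proposes): rejecting gives the seller an expected 0.9 × 227.5 = 204.75, so the buyer offers 204.75, keeping 45.25.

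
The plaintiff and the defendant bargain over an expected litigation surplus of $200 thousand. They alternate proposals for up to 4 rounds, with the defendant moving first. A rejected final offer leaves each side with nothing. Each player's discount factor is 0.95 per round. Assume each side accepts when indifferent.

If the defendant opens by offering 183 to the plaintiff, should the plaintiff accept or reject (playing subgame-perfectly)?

Work out the plaintiff's continuation value if the offer is rejected.
Round 4 (the plaintiff proposes): rejection yields 0 for the defendant; the plaintiff offers 0 and keeps 200.
Round 3 (the defendant proposes): the plaintiff can get 200 next round, worth 0.95 × 200 = 190 now; the defendant offers that and keeps 10.
Round 2 (the plaintiff proposes): the defendant can get 10 next round, worth 0.95 × 10 = 9.5 now. The plaintiff offers 9.5 and keeps 200 − 9.5 = 190.5.
So by rejecting in round 1, the plaintiff gets 190.5 next round, worth 0.95 × 190.5 = 180.975 now.
Offer 183 ≥ 180.975, so the plaintiff accepts.

Accept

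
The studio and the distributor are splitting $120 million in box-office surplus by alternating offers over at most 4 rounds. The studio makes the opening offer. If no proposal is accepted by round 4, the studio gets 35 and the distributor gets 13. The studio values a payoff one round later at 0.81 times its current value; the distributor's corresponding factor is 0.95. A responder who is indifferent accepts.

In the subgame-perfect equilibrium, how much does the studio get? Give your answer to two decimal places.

36.20

Round 4 (the distributor proposes): the studio gets 35 if talks fail, so the distributor offers 35 and keeps 85.
Round 3 (the studio proposes): the distributor can get 85 next round, worth 0.95 × 85 = 80.75 now, so the studio offers 80.75, keeping 39.25.
Round 2 (the distributor proposes): the studio can get 39.25 next round, worth 0.81 × 39.25 = 31.7925 now, so the distributor offers 31.7925, keeping 88.2075.
Round 1 (the studio proposes): the distributor can get 88.2075 next round, worth 0.95 × 88.2075 = 83.797125 now; the studio offers that and keeps 36.202875.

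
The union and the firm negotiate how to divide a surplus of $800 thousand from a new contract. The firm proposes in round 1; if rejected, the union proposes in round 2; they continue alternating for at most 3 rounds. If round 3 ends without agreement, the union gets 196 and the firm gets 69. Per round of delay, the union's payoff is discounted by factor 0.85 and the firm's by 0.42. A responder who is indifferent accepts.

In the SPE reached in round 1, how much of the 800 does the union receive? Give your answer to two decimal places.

464.37

Work backward from the last round.
Round 3 (the firm proposes): the union gets 196 if talks fail, so the firm offers 196 and keeps 604.
Round 2 (the union proposes): the firm can get 604 next round, worth 0.42 × 604 = 253.68 now. The union offers 253.68 and keeps 800 − 253.68 = 546.32.
Round 1 (the firm proposes): the union can get 546.32 next round, worth 0.85 × 546.32 = 464.372 now. The firm offers 464.372 and keeps 800 − 464.372 = 335.628.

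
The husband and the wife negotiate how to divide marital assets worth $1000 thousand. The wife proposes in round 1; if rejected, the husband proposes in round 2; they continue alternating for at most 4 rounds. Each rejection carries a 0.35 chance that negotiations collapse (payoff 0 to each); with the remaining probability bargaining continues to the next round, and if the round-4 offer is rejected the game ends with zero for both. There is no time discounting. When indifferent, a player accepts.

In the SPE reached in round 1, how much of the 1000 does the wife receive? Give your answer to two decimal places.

By backward induction:
Round 4 (the husband proposes): the wife will accept anything ≥ 0, so the husband offers 0 and keeps 1000.
Round 3 (the wife proposes): rejecting gives the husband an expected 0.65 × 1000 = 650, so the wife offers 650, keeping 350.
Round 2 (the husband proposes): rejecting gives the wife an expected 0.65 × 350 = 227.5, so the husband offers 227.5, keeping 772.5.
Round 1 (the wife proposes): rejecting gives the husband an expected 0.65 × 772.5 = 502.125; the wife offers that and keeps 497.875.

497.88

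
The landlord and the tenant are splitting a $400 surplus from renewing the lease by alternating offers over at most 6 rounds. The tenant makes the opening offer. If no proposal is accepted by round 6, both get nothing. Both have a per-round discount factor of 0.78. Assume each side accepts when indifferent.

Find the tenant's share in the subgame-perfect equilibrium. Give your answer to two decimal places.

Round 6 (the landlord proposes): rejection yields 0 for the tenant; the landlord offers 0 and keeps 400.
Round 5 (the tenant proposes): the landlord can get 400 next round, worth 0.78 × 400 = 312 now. The tenant offers 312 and keeps 400 − 312 = 88.
Round 4 (the landlord proposes): the tenant can get 88 next round, worth 0.78 × 88 = 68.64 now; the landlord offers that and keeps 331.36.
Round 3 (the tenant proposes): the landlord can get 331.36 next round, worth 0.78 × 331.36 = 258.4608 now, so the tenant offers 258.4608, keeping 141.5392.
Round 2 (the landlord proposes): the tenant can get 141.5392 next round, worth 0.78 × 141.5392 = 110.400576 now; the landlord offers that and keeps 289.599424.
Round 1 (the tenant proposes): the landlord can get 289.599424 next round, worth 0.78 × 289.599424 = 225.88755072 now. The tenant offers 225.88755072 and keeps 400 − 225.88755072 = 174.11244928.

174.11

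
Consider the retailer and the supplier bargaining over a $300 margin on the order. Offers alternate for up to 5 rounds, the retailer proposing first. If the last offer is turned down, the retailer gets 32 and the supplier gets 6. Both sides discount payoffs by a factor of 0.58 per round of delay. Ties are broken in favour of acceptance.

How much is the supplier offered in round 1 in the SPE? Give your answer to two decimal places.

Work backward from the last round.
Round 5 (the retailer proposes): the supplier gets 6 if talks fail, so the retailer offers 6 and keeps 294.
Round 4 (the supplier proposes): the retailer can get 294 next round, worth 0.58 × 294 = 170.52 now; the supplier offers that and keeps 129.48.
Round 3 (the retailer proposes): the supplier can get 129.48 next round, worth 0.58 × 129.48 = 75.0984 now. The retailer offers 75.0984 and keeps 300 − 75.0984 = 224.9016.
Round 2 (the supplier proposes): the retailer can get 224.9016 next round, worth 0.58 × 224.9016 = 130.442928 now. The supplier offers 130.442928 and keeps 300 − 130.442928 = 169.557072.
Round 1 (the retailer proposes): the supplier can get 169.557072 next round, worth 0.58 × 169.557072 = 98.34310176 now. The retailer offers 98.34310176 and keeps 300 − 98.34310176 = 201.65689824.

98.34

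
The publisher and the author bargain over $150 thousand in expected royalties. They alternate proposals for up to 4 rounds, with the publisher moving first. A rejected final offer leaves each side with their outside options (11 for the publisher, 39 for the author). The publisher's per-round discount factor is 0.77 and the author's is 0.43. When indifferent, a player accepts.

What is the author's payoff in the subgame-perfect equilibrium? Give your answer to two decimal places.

Round 4 (the author proposes): the publisher gets 11 if talks fail, so the author offers 11 and keeps 139.
Round 3 (the publisher proposes): the author can get 139 next round, worth 0.43 × 139 = 59.77 now; the publisher offers that and keeps 90.23.
Round 2 (the author proposes): the publisher can get 90.23 next round, worth 0.77 × 90.23 = 69.4771 now; the author offers that and keeps 80.5229.
Round 1 (the publisher proposes): the author can get 80.5229 next round, worth 0.43 × 80.5229 = 34.624847 now; the publisher offers that and keeps 115.375153.

34.62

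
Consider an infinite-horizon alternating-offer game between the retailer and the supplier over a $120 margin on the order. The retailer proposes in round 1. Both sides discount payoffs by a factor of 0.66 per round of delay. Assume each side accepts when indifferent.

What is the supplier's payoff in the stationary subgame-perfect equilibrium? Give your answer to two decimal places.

In a stationary SPE each proposer offers the other exactly their discounted continuation value.
If the retailer keeps x when proposing and the supplier keeps y when proposing, then x = 120 − 0.66y and y = 120 − 0.66x.
Solving: x = 120(1 − 0.66) / (1 − 0.66·0.66) = 40.8 / 0.5644 ≈ 72.2892.
The supplier gets 120 − 72.2892 ≈ 47.7108.

47.71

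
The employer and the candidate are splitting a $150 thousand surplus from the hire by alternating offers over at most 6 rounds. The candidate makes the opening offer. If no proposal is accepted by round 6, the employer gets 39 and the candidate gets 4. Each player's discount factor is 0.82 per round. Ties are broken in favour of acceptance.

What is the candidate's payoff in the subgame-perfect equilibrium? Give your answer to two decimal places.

58.85

Round 6 (the employer proposes): the candidate gets 4 if talks fail, so the employer offers 4 and keeps 146.
Round 5 (the candidate proposes): the employer can get 146 next round, worth 0.82 × 146 = 119.72 now. The candidate offers 119.72 and keeps 150 − 119.72 = 30.28.
Round 4 (the employer proposes): the candidate can get 30.28 next round, worth 0.82 × 30.28 = 24.8296 now, so the employer offers 24.8296, keeping 125.1704.
Round 3 (the candidate proposes): the employer can get 125.1704 next round, worth 0.82 × 125.1704 = 102.639728 now, so the candidate offers 102.639728, keeping 47.360272.
Round 2 (the employer proposes): the candidate can get 47.360272 next round, worth 0.82 × 47.360272 = 38.83542304 now, so the employer offers 38.83542304, keeping 111.16457696.
Round 1 (the candidate proposes): the employer can get 111.16457696 next round, worth 0.82 × 111.16457696 = 91.1549531072 now. The candidate offers 91.1549531072 and keeps 150 − 91.1549531072 = 58.8450468928.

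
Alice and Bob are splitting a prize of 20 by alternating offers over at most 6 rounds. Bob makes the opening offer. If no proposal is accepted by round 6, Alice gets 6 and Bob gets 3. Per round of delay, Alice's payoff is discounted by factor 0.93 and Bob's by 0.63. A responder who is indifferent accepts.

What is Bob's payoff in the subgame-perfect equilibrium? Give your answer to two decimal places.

3.66

Round 6 (Alice proposes): Bob gets 3 if talks fail, so Alice offers 3 and keeps 17.
Round 5 (Bob proposes): Alice can get 17 next round, worth 0.93 × 17 = 15.81 now, so Bob offers 15.81, keeping 4.19.
Round 4 (Alice proposes): Bob can get 4.19 next round, worth 0.63 × 4.19 = 2.6397 now; Alice offers that and keeps 17.3603.
Round 3 (Bob proposes): Alice can get 17.3603 next round, worth 0.93 × 17.3603 = 16.145079 now. Bob offers 16.145079 and keeps 20 − 16.145079 = 3.854921.
Round 2 (Alice proposes): Bob can get 3.854921 next round, worth 0.63 × 3.854921 = 2.42860023 now. Alice offers 2.42860023 and keeps 20 − 2.42860023 = 17.57139977.
Round 1 (Bob proposes): Alice can get 17.57139977 next round, worth 0.93 × 17.57139977 = 16.3414017861 now, so Bob offers 16.3414017861, keeping 3.6585982139.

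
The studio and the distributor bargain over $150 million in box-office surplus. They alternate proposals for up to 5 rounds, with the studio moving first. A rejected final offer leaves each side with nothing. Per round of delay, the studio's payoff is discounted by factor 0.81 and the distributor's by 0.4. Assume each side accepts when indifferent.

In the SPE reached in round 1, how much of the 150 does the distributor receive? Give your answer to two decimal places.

Solve by backward induction from round 5.
Round 5 (the studio proposes): the distributor will accept anything ≥ 0, so the studio offers 0 and keeps 150.
Round 4 (the distributor proposes): the studio can get 150 next round, worth 0.81 × 150 = 121.5 now. The distributor offers 121.5 and keeps 150 − 121.5 = 28.5.
Round 3 (the studio proposes): the distributor can get 28.5 next round, worth 0.4 × 28.5 = 11.4 now; the studio offers that and keeps 138.6.
Round 2 (the distributor proposes): the studio can get 138.6 next round, worth 0.81 × 138.6 = 112.266 now. The distributor offers 112.266 and keeps 150 − 112.266 = 37.734.
Round 1 (the studio proposes): the distributor can get 37.734 next round, worth 0.4 × 37.734 = 15.0936 now, so the studio offers 15.0936, keeping 134.9064.

15.09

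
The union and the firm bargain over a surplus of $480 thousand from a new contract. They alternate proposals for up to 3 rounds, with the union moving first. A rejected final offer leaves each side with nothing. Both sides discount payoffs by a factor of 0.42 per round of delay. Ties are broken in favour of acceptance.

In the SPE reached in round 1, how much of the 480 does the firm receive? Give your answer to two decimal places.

116.93

Round 3 (the union proposes): rejection yields 0 for the firm; the union offers 0 and keeps 480.
Round 2 (the firm proposes): the union can get 480 next round, worth 0.42 × 480 = 201.6 now; the firm offers that and keeps 278.4.
Round 1 (the union proposes): the firm can get 278.4 next round, worth 0.42 × 278.4 = 116.928 now; the union offers that and keeps 363.072.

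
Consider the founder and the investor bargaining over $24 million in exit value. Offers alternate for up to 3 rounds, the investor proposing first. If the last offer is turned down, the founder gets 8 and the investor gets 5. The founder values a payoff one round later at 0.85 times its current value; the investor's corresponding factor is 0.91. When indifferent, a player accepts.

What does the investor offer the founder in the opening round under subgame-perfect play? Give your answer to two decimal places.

8.02

Work backward from the last round.
Round 3 (the investor proposes): the founder gets 8 if talks fail, so the investor offers 8 and keeps 16.
Round 2 (the founder proposes): the investor can get 16 next round, worth 0.91 × 16 = 14.56 now. The founder offers 14.56 and keeps 24 − 14.56 = 9.44.
Round 1 (the investor proposes): the founder can get 9.44 next round, worth 0.85 × 9.44 = 8.024 now; the investor offers that and keeps 15.976.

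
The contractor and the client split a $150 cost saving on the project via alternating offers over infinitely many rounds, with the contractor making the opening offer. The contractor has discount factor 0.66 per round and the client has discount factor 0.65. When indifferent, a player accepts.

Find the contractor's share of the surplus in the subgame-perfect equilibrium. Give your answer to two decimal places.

Let x be the contractor's share when the contractor proposes and y be the client's share when the client proposes.
The client accepts iff offered ≥ 0.65·y, so x = 150 − 0.65y. Symmetrically y = 150 − 0.66x.
Substituting: x = 150 − 0.65(150 − 0.66x), giving x(1 − 0.66·0.65) = 150(1 − 0.65).
So x = 150 × 0.35 / 0.571 ≈ 91.9440, and the client receives 150 − x ≈ 58.0560.

91.94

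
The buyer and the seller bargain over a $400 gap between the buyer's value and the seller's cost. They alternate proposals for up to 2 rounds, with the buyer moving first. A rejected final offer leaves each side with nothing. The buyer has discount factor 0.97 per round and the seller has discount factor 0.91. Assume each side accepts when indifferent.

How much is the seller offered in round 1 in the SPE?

364

Round 2 (the seller proposes): the buyer will accept anything ≥ 0, so the seller offers 0 and keeps 400.
Round 1 (the buyer proposes): the seller can get 400 next round, worth 0.91 × 400 = 364 now. The buyer offers 364 and keeps 400 − 364 = 36.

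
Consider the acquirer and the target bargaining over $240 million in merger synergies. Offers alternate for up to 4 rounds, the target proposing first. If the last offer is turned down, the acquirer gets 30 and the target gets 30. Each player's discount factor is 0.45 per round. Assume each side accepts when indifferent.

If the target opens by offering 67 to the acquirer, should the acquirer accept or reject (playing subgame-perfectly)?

Reject

Work out the acquirer's continuation value if the offer is rejected.
Round 4 (the acquirer proposes): the target gets 30 if talks fail, so the acquirer offers 30 and keeps 210.
Round 3 (the target proposes): the acquirer can get 210 next round, worth 0.45 × 210 = 94.5 now, so the target offers 94.5, keeping 145.5.
Round 2 (the acquirer proposes): the target can get 145.5 next round, worth 0.45 × 145.5 = 65.475 now; the acquirer offers that and keeps 174.525.
So by rejecting in round 1, the acquirer gets 174.525 next round, worth 0.45 × 174.525 = 78.53625 now.
Offer 67 < 78.53625, so the acquirer rejects.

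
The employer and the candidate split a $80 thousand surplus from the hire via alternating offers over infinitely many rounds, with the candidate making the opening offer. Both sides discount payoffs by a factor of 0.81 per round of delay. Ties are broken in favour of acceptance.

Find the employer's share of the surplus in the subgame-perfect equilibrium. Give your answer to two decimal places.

In a stationary SPE each proposer offers the other exactly their discounted continuation value.
If the candidate keeps x when proposing and the employer keeps y when proposing, then x = 80 − 0.81y and y = 80 − 0.81x.
Solving: x = 80(1 − 0.81) / (1 − 0.81·0.81) = 15.2 / 0.3439 ≈ 44.1989.
The employer gets 80 − 44.1989 ≈ 35.8011.

35.80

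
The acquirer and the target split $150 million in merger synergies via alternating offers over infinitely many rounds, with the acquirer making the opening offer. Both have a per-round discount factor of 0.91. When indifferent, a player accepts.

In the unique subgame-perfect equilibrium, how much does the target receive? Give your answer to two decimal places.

When the acquirer proposes, the target accepts any offer worth at least 0.91 times what the target would get by proposing next round; and vice versa.
This gives x = 150 − 0.91y and y = 150 − 0.91x, where x and y are each side's share when it proposes.
Hence (1 − 0.91·0.91)x = 150(1 − 0.91), i.e. 0.1719·x = 13.5.
x ≈ 78.5340; the target's share is 150 − x ≈ 71.4660.

71.47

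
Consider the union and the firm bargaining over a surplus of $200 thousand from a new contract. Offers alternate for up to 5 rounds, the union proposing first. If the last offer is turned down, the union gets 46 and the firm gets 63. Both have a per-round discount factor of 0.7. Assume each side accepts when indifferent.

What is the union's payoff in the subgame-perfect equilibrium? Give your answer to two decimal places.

122.29

Round 5 (the union proposes): the firm gets 63 if talks fail, so the union offers 63 and keeps 137.
Round 4 (the firm proposes): the union can get 137 next round, worth 0.7 × 137 = 95.9 now. The firm offers 95.9 and keeps 200 − 95.9 = 104.1.
Round 3 (the union proposes): the firm can get 104.1 next round, worth 0.7 × 104.1 = 72.87 now. The union offers 72.87 and keeps 200 − 72.87 = 127.13.
Round 2 (the firm proposes): the union can get 127.13 next round, worth 0.7 × 127.13 = 88.991 now; the firm offers that and keeps 111.009.
Round 1 (the union proposes): the firm can get 111.009 next round, worth 0.7 × 111.009 = 77.7063 now; the union offers that and keeps 122.2937.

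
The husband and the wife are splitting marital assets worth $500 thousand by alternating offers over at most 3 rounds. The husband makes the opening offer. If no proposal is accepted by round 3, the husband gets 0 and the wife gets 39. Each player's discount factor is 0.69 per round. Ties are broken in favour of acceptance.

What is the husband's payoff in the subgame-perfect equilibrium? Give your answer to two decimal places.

374.48

By backward induction:
Round 3 (the husband proposes): the wife gets 39 if talks fail, so the husband offers 39 and keeps 461.
Round 2 (the wife proposes): the husband can get 461 next round, worth 0.69 × 461 = 318.09 now. The wife offers 318.09 and keeps 500 − 318.09 = 181.91.
Round 1 (the husband proposes): the wife can get 181.91 next round, worth 0.69 × 181.91 = 125.5179 now. The husband offers 125.5179 and keeps 500 − 125.5179 = 374.4821.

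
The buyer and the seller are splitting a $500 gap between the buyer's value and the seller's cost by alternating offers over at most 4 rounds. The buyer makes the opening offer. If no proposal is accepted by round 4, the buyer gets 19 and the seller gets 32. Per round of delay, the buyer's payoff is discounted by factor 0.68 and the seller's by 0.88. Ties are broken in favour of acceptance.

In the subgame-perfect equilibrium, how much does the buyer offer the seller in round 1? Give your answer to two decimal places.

394.09

By backward induction:
Round 4 (the seller proposes): the buyer gets 19 if talks fail, so the seller offers 19 and keeps 481.
Round 3 (the buyer proposes): the seller can get 481 next round, worth 0.88 × 481 = 423.28 now. The buyer offers 423.28 and keeps 500 − 423.28 = 76.72.
Round 2 (the seller proposes): the buyer can get 76.72 next round, worth 0.68 × 76.72 = 52.1696 now; the seller offers that and keeps 447.8304.
Round 1 (the buyer proposes): the seller can get 447.8304 next round, worth 0.88 × 447.8304 = 394.090752 now; the buyer offers that and keeps 105.909248.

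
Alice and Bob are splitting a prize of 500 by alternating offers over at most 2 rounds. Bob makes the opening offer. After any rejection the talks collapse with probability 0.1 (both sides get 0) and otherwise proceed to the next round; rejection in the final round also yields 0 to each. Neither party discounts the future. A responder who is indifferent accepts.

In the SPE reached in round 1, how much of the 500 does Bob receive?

By backward induction:
Round 2 (Alice proposes): rejection yields 0 for Bob; Alice offers 0 and keeps 500.
Round 1 (Bob proposes): rejecting gives Alice an expected 0.9 × 500 = 450; Bob offers that and keeps 50.

50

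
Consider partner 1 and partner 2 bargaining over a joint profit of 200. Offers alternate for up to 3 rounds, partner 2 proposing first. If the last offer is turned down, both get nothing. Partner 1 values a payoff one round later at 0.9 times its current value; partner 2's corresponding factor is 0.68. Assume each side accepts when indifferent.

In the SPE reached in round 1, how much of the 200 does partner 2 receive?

142.4

Round 3 (partner 2 proposes): partner 1 will accept anything ≥ 0, so partner 2 offers 0 and keeps 200.
Round 2 (partner 1 proposes): partner 2 can get 200 next round, worth 0.68 × 200 = 136 now; partner 1 offers that and keeps 64.
Round 1 (partner 2 proposes): partner 1 can get 64 next round, worth 0.9 × 64 = 57.6 now. Partner 2 offers 57.6 and keeps 200 − 57.6 = 142.4.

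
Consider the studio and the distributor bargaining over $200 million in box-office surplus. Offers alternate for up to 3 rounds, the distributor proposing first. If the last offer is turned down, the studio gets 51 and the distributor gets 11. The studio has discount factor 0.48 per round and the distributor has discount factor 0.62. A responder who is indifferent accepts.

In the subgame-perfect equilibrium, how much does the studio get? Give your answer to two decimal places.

Round 3 (the distributor proposes): the studio gets 51 if talks fail, so the distributor offers 51 and keeps 149.
Round 2 (the studio proposes): the distributor can get 149 next round, worth 0.62 × 149 = 92.38 now; the studio offers that and keeps 107.62.
Round 1 (the distributor proposes): the studio can get 107.62 next round, worth 0.48 × 107.62 = 51.6576 now; the distributor offers that and keeps 148.3424.

51.66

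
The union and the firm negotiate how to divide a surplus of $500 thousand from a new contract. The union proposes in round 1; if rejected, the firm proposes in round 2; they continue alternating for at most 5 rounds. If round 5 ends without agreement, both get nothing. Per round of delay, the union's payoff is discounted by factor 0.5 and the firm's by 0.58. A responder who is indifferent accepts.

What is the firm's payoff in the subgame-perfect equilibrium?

187.05

Round 5 (the union proposes): rejection yields 0 for the firm; the union offers 0 and keeps 500.
Round 4 (the firm proposes): the union can get 500 next round, worth 0.5 × 500 = 250 now. The firm offers 250 and keeps 500 − 250 = 250.
Round 3 (the union proposes): the firm can get 250 next round, worth 0.58 × 250 = 145 now. The union offers 145 and keeps 500 − 145 = 355.
Round 2 (the firm proposes): the union can get 355 next round, worth 0.5 × 355 = 177.5 now, so the firm offers 177.5, keeping 322.5.
Round 1 (the union proposes): the firm can get 322.5 next round, worth 0.58 × 322.5 = 187.05 now, so the union offers 187.05, keeping 312.95.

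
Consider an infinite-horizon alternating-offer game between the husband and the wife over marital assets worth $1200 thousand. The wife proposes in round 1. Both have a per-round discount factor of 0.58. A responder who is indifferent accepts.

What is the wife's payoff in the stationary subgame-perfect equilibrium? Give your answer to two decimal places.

In a stationary SPE each proposer offers the other exactly their discounted continuation value.
If the wife keeps x when proposing and the husband keeps y when proposing, then x = 1200 − 0.58y and y = 1200 − 0.58x.
Solving: x = 1200(1 − 0.58) / (1 − 0.58·0.58) = 504 / 0.6636 ≈ 759.4937.
The husband gets 1200 − 759.4937 ≈ 440.5063.

759.49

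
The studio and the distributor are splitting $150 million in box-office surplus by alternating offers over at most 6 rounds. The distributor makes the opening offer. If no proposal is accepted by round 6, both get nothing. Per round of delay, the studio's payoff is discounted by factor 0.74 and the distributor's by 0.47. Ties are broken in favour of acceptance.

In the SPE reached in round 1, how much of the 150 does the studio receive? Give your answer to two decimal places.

92.72

Round 6 (the studio proposes): rejection yields 0 for the distributor; the studio offers 0 and keeps 150.
Round 5 (the distributor proposes): the studio can get 150 next round, worth 0.74 × 150 = 111 now; the distributor offers that and keeps 39.
Round 4 (the studio proposes): the distributor can get 39 next round, worth 0.47 × 39 = 18.33 now; the studio offers that and keeps 131.67.
Round 3 (the distributor proposes): the studio can get 131.67 next round, worth 0.74 × 131.67 = 97.4358 now, so the distributor offers 97.4358, keeping 52.5642.
Round 2 (the studio proposes): the distributor can get 52.5642 next round, worth 0.47 × 52.5642 = 24.705174 now, so the studio offers 24.705174, keeping 125.294826.
Round 1 (the distributor proposes): the studio can get 125.294826 next round, worth 0.74 × 125.294826 = 92.71817124 now, so the distributor offers 92.71817124, keeping 57.28182876.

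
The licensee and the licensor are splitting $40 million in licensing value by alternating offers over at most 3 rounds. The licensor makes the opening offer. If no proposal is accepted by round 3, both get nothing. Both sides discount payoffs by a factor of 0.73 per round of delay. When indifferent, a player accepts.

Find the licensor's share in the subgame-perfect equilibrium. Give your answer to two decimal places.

32.12

Round 3 (the licensor proposes): rejection yields 0 for the licensee; the licensor offers 0 and keeps 40.
Round 2 (the licensee proposes): the licensor can get 40 next round, worth 0.73 × 40 = 29.2 now, so the licensee offers 29.2, keeping 10.8.
Round 1 (the licensor proposes): the licensee can get 10.8 next round, worth 0.73 × 10.8 = 7.884 now; the licensor offers that and keeps 32.116.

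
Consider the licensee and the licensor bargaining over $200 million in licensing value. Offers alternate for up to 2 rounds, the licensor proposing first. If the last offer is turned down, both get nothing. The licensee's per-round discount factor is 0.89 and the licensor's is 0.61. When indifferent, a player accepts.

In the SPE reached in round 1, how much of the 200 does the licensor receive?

Work backward from the last round.
Round 2 (the licensee proposes): the licensor will accept anything ≥ 0, so the licensee offers 0 and keeps 200.
Round 1 (the licensor proposes): the licensee can get 200 next round, worth 0.89 × 200 = 178 now, so the licensor offers 178, keeping 22.

22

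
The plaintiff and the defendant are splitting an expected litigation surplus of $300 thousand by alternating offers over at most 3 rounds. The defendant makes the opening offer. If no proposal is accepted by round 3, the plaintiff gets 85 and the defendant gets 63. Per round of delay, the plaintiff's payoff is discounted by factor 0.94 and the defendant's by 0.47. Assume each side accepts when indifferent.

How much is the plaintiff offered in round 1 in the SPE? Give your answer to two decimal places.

Work backward from the last round.
Round 3 (the defendant proposes): the plaintiff gets 85 if talks fail, so the defendant offers 85 and keeps 215.
Round 2 (the plaintiff proposes): the defendant can get 215 next round, worth 0.47 × 215 = 101.05 now. The plaintiff offers 101.05 and keeps 300 − 101.05 = 198.95.
Round 1 (the defendant proposes): the plaintiff can get 198.95 next round, worth 0.94 × 198.95 = 187.013 now. The defendant offers 187.013 and keeps 300 − 187.013 = 112.987.

187.01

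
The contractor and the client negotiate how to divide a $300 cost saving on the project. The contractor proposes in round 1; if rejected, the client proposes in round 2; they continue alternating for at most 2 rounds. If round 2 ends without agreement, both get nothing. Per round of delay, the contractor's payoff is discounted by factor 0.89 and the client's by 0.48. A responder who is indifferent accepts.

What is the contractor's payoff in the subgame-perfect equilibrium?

By backward induction:
Round 2 (the client proposes): rejection yields 0 for the contractor; the client offers 0 and keeps 300.
Round 1 (the contractor proposes): the client can get 300 next round, worth 0.48 × 300 = 144 now; the contractor offers that and keeps 156.

156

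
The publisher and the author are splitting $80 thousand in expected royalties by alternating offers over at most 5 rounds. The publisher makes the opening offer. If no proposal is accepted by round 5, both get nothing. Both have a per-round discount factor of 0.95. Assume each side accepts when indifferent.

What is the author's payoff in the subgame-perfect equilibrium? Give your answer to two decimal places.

Round 5 (the publisher proposes): rejection yields 0 for the author; the publisher offers 0 and keeps 80.
Round 4 (the author proposes): the publisher can get 80 next round, worth 0.95 × 80 = 76 now; the author offers that and keeps 4.
Round 3 (the publisher proposes): the author can get 4 next round, worth 0.95 × 4 = 3.8 now, so the publisher offers 3.8, keeping 76.2.
Round 2 (the author proposes): the publisher can get 76.2 next round, worth 0.95 × 76.2 = 72.39 now; the author offers that and keeps 7.61.
Round 1 (the publisher proposes): the author can get 7.61 next round, worth 0.95 × 7.61 = 7.2295 now, so the publisher offers 7.2295, keeping 72.7705.

7.23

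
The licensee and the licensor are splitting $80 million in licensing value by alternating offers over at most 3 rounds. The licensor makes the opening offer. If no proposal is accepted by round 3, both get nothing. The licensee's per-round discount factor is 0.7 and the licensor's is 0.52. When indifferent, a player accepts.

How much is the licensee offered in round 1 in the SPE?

Round 3 (the licensor proposes): rejection yields 0 for the licensee; the licensor offers 0 and keeps 80.
Round 2 (the licensee proposes): the licensor can get 80 next round, worth 0.52 × 80 = 41.6 now; the licensee offers that and keeps 38.4.
Round 1 (the licensor proposes): the licensee can get 38.4 next round, worth 0.7 × 38.4 = 26.88 now; the licensor offers that and keeps 53.12.

26.88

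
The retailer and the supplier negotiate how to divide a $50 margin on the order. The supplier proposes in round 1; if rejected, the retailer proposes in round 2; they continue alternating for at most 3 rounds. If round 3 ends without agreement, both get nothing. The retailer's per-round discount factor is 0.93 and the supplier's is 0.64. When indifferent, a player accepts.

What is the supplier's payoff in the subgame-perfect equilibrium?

33.26

Round 3 (the supplier proposes): rejection yields 0 for the retailer; the supplier offers 0 and keeps 50.
Round 2 (the retailer proposes): the supplier can get 50 next round, worth 0.64 × 50 = 32 now. The retailer offers 32 and keeps 50 − 32 = 18.
Round 1 (the supplier proposes): the retailer can get 18 next round, worth 0.93 × 18 = 16.74 now; the supplier offers that and keeps 33.26.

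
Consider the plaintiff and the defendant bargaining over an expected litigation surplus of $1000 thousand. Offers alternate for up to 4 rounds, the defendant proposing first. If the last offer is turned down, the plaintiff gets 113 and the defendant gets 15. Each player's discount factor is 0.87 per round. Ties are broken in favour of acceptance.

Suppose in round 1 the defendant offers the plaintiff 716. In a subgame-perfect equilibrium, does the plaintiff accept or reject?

Work out the plaintiff's continuation value if the offer is rejected.
Round 4 (the plaintiff proposes): the defendant gets 15 if talks fail, so the plaintiff offers 15 and keeps 985.
Round 3 (the defendant proposes): the plaintiff can get 985 next round, worth 0.87 × 985 = 856.95 now, so the defendant offers 856.95, keeping 143.05.
Round 2 (the plaintiff proposes): the defendant can get 143.05 next round, worth 0.87 × 143.05 = 124.4535 now. The plaintiff offers 124.4535 and keeps 1000 − 124.4535 = 875.5465.
So by rejecting in round 1, the plaintiff gets 875.5465 next round, worth 0.87 × 875.5465 = 761.725455 now.
Offer 716 < 761.725455, so the plaintiff rejects.

Reject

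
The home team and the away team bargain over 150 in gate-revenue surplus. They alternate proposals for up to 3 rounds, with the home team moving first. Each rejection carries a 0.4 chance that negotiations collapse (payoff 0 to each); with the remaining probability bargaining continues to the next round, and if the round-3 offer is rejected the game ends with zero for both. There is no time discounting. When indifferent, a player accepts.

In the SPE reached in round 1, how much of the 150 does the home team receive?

114

Round 3 (the home team proposes): rejection yields 0 for the away team; the home team offers 0 and keeps 150.
Round 2 (the away team proposes): rejecting gives the home team an expected 0.6 × 150 = 90, so the away team offers 90, keeping 60.
Round 1 (the home team proposes): rejecting gives the away team an expected 0.6 × 60 = 36. The home team offers 36 and keeps 150 − 36 = 114.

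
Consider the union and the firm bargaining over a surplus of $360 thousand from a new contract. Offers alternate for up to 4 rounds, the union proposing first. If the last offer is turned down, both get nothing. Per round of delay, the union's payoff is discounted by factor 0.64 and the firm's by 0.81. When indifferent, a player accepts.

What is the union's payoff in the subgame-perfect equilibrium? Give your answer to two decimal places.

Round 4 (the firm proposes): rejection yields 0 for the union; the firm offers 0 and keeps 360.
Round 3 (the union proposes): the firm can get 360 next round, worth 0.81 × 360 = 291.6 now; the union offers that and keeps 68.4.
Round 2 (the firm proposes): the union can get 68.4 next round, worth 0.64 × 68.4 = 43.776 now; the firm offers that and keeps 316.224.
Round 1 (the union proposes): the firm can get 316.224 next round, worth 0.81 × 316.224 = 256.14144 now. The union offers 256.14144 and keeps 360 − 256.14144 = 103.85856.

103.86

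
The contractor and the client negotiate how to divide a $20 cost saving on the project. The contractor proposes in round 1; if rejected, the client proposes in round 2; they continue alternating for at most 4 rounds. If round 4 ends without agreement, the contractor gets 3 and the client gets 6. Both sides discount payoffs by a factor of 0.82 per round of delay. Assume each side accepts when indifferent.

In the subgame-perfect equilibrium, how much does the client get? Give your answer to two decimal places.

12.33

By backward induction:
Round 4 (the client proposes): the contractor gets 3 if talks fail, so the client offers 3 and keeps 17.
Round 3 (the contractor proposes): the client can get 17 next round, worth 0.82 × 17 = 13.94 now. The contractor offers 13.94 and keeps 20 − 13.94 = 6.06.
Round 2 (the client proposes): the contractor can get 6.06 next round, worth 0.82 × 6.06 = 4.9692 now; the client offers that and keeps 15.0308.
Round 1 (the contractor proposes): the client can get 15.0308 next round, worth 0.82 × 15.0308 = 12.325256 now, so the contractor offers 12.325256, keeping 7.674744.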